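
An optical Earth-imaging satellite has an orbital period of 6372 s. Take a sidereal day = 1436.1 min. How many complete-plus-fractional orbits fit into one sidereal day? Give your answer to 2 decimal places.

13.52

Orbits per sidereal day = 86166 / 6372.0 = 13.523.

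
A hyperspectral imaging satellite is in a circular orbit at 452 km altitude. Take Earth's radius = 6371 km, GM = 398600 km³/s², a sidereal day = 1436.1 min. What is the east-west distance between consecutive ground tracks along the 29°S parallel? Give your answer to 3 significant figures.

Semi-major axis a = 6371 + 452 = 6823 km. Period T = 2π√(a³/μ) = 2π√(6823³/398600) = 5608.9 s = 93.48 min.
Node shift per orbit = (5608.9/86166) × 360° = 23.43°.
Equatorial spacing = 23.43 × 111.2 km/° = 2606 km.
At 29° latitude, spacing = 2606 × cos(29°) = 2279 km.

2280 km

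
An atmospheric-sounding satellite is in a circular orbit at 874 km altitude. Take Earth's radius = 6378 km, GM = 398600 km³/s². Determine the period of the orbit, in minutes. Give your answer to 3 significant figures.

102 min

Semi-major axis a = 6378 + 874 = 7252 km. Period T = 2π√(a³/μ) = 2π√(7252³/398600) = 6146.1 s = 102.43 min.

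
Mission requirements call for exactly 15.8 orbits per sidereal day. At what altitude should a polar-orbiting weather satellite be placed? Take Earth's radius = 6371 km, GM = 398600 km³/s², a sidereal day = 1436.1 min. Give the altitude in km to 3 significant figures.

325 km

Required period T = 86166 / 15.8 = 5453.5 s.
From T = 2π√(a³/μ): a = (μ T²/4π²)^(1/3) = (398600 × 5453.5² / 4π²)^(1/3) = 6696 km.
Altitude h = a − R = 6696 − 6371 = 325 km.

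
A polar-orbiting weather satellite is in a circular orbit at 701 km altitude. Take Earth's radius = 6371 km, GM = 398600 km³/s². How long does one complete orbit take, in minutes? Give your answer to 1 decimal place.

98.6 min

Semi-major axis a = 6371 + 701 = 7072 km. Period T = 2π√(a³/μ) = 2π√(7072³/398600) = 5918.7 s = 98.64 min.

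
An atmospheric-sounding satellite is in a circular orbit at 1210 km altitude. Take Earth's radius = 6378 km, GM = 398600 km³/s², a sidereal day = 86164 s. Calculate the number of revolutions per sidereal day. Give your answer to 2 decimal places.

Semi-major axis a = 6378 + 1210 = 7588 km. Period T = 2π√(a³/μ) = 2π√(7588³/398600) = 6578.1 s = 109.64 min.
Orbits per sidereal day = 86164 / 6578.1 = 13.099.

13.10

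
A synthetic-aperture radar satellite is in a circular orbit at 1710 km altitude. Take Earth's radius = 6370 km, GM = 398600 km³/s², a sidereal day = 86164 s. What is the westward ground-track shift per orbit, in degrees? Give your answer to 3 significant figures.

30.2°

Semi-major axis a = 6370 + 1710 = 8080 km. Period T = 2π√(a³/μ) = 2π√(8080³/398600) = 7228.2 s = 120.47 min.
During one orbit Earth rotates (7228.2 / 86164) × 360° = 30.20°.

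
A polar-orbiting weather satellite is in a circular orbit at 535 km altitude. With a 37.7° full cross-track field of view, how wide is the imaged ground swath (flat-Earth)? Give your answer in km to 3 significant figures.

Half-angle = 37.7°/2 = 18.85°.
Swath width ≈ 2h·tan(θ/2) = 2 × 535 × tan(18.85°) = 365.3 km.

365 km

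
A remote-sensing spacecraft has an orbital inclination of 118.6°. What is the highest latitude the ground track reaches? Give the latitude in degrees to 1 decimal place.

61.4°

Retrograde orbit: the ground track reaches ±(180° − i) = ±(180 − 118.6) = ±61.4°.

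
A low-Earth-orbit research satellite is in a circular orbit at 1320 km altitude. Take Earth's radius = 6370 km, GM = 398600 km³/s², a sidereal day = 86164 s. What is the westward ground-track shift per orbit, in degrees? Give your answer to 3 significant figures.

Semi-major axis a = 6370 + 1320 = 7690 km. Period T = 2π√(a³/μ) = 2π√(7690³/398600) = 6711.2 s = 111.85 min.
During one orbit Earth rotates (6711.2 / 86164) × 360° = 28.04°.

28.0°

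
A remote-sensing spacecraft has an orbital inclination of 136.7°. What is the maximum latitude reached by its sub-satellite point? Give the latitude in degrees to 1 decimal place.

Retrograde orbit: the ground track reaches ±(180° − i) = ±(180 − 136.7) = ±43.3°.

43.3°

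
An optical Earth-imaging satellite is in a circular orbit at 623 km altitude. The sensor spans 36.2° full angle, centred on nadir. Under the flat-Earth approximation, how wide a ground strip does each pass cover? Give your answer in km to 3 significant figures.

407 km

Half-angle = 36.2°/2 = 18.1°.
Swath width ≈ 2h·tan(θ/2) = 2 × 623 × tan(18.1°) = 407.3 km.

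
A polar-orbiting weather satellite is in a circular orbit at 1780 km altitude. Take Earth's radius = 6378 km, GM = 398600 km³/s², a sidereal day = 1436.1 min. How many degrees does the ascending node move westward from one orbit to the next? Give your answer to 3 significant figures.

30.6°

Semi-major axis a = 6378 + 1780 = 8158 km. Period T = 2π√(a³/μ) = 2π√(8158³/398600) = 7333.1 s = 122.22 min.
During one orbit Earth rotates (7333.1 / 86166) × 360° = 30.64°.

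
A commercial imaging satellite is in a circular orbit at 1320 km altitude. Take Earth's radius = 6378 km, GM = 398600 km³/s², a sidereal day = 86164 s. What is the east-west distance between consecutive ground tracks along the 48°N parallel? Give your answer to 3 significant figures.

Semi-major axis a = 6378 + 1320 = 7698 km. Period T = 2π√(a³/μ) = 2π√(7698³/398600) = 6721.7 s = 112.03 min.
Node shift per orbit = (6721.7/86164) × 360° = 28.08°.
Equatorial spacing = 28.08 × 111.3 km/° = 3126 km.
At 48° latitude, spacing = 3126 × cos(48°) = 2092 km.

2090 km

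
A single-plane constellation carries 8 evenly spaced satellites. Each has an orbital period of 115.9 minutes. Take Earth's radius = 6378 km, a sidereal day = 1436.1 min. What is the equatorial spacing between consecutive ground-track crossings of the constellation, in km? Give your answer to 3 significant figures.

404 km

T = 115.9 min = 6954.0 s.
Single-satellite node shift = (6954.0/86166) × 360° = 29.05°.
With 8 satellites evenly phased, successive equator crossings are 29.05/8 = 3.632° apart.
That is 3.632 × 111.3 = 404 km at the equator.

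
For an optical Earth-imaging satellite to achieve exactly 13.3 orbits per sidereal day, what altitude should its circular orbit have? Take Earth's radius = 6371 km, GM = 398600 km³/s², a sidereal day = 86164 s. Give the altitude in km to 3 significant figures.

Required period T = 86164 / 13.3 = 6478.5 s.
From T = 2π√(a³/μ): a = (μ T²/4π²)^(1/3) = (398600 × 6478.5² / 4π²)^(1/3) = 7511 km.
Altitude h = a − R = 7511 − 6371 = 1140 km.

1140 km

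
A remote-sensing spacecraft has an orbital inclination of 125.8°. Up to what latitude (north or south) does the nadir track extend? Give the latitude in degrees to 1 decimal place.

Retrograde orbit: the ground track reaches ±(180° − i) = ±(180 − 125.8) = ±54.2°.

54.2°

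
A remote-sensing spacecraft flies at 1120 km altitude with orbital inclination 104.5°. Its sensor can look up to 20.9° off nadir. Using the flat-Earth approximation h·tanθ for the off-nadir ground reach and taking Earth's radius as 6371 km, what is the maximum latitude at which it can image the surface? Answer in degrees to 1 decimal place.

Retrograde orbit: the ground track reaches ±(180° − i) = ±(180 − 104.5) = ±75.5°.
Sensor half-swath on the ground ≈ 1120·tan(20.9°) = 428 km = 3.85° of latitude.
Maximum observable latitude ≈ 75.5 + 3.85 = 79.3°.

79.3°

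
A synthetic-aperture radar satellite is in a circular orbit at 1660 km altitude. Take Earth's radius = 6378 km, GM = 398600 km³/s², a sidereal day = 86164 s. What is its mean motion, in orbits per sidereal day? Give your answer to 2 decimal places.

12.01

Semi-major axis a = 6378 + 1660 = 8038 km. Period T = 2π√(a³/μ) = 2π√(8038³/398600) = 7171.9 s = 119.53 min.
Orbits per sidereal day = 86164 / 7171.9 = 12.014.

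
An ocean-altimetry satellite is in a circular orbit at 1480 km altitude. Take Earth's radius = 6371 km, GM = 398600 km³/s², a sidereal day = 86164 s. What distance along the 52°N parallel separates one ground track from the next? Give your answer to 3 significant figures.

1980 km

Semi-major axis a = 6371 + 1480 = 7851 km. Period T = 2π√(a³/μ) = 2π√(7851³/398600) = 6923.1 s = 115.38 min.
Node shift per orbit = (6923.1/86164) × 360° = 28.93°.
Equatorial spacing = 28.93 × 111.2 km/° = 3216 km.
At 52° latitude, spacing = 3216 × cos(52°) = 1980 km.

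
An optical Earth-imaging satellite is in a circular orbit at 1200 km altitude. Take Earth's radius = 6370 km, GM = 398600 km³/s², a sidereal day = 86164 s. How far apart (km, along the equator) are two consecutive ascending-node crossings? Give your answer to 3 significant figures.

3040 km

Semi-major axis a = 6370 + 1200 = 7570 km. Period T = 2π√(a³/μ) = 2π√(7570³/398600) = 6554.7 s = 109.25 min.
During one orbit Earth rotates (6554.7 / 86164) × 360° = 27.39°.
At the equator that is 27.39° × (2π·6370/360) km/° = 27.39 × 111.2 = 3045 km.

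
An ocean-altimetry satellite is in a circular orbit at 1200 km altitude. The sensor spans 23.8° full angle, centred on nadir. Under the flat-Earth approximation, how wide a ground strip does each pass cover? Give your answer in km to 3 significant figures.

506 km

Half-angle = 23.8°/2 = 11.9°.
Swath width ≈ 2h·tan(θ/2) = 2 × 1200 × tan(11.9°) = 505.8 km.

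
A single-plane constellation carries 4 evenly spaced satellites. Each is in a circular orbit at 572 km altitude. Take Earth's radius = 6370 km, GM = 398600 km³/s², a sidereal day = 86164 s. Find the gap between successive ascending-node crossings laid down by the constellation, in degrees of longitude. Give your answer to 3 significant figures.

6.01°

Semi-major axis a = 6370 + 572 = 6942 km. Period T = 2π√(a³/μ) = 2π√(6942³/398600) = 5756.2 s = 95.94 min.
Single-satellite node shift = (5756.2/86164) × 360° = 24.05°.
With 4 satellites evenly phased, successive equator crossings are 24.05/4 = 6.012° apart.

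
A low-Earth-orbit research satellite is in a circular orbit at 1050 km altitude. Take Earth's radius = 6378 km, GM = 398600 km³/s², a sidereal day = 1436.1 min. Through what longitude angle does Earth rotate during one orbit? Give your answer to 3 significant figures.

Semi-major axis a = 6378 + 1050 = 7428 km. Period T = 2π√(a³/μ) = 2π√(7428³/398600) = 6371.2 s = 106.19 min.
During one orbit Earth rotates (6371.2 / 86166) × 360° = 26.62°.

26.6°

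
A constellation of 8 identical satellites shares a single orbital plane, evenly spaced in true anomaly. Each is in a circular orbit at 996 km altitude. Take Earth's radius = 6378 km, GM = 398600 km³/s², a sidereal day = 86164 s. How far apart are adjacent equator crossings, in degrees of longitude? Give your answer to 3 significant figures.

Semi-major axis a = 6378 + 996 = 7374 km. Period T = 2π√(a³/μ) = 2π√(7374³/398600) = 6301.8 s = 105.03 min.
Single-satellite node shift = (6301.8/86164) × 360° = 26.33°.
With 8 satellites evenly phased, successive equator crossings are 26.33/8 = 3.291° apart.

3.29°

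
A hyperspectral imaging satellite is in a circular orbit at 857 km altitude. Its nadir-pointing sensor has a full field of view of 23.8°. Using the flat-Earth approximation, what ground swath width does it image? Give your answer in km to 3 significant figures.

Half-angle = 23.8°/2 = 11.9°.
Swath width ≈ 2h·tan(θ/2) = 2 × 857 × tan(11.9°) = 361.2 km.

361 km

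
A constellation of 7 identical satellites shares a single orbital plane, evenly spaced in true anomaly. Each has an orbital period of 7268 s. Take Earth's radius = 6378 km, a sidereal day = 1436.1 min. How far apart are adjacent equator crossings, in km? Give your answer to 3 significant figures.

Single-satellite node shift = (7268.0/86166) × 360° = 30.37°.
With 7 satellites evenly phased, successive equator crossings are 30.37/7 = 4.338° apart.
That is 4.338 × 111.3 = 483 km at the equator.

483 km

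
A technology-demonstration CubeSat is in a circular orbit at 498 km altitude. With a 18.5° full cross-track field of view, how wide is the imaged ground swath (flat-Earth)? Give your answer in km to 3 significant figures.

162 km

Half-angle = 18.5°/2 = 9.25°.
Swath width ≈ 2h·tan(θ/2) = 2 × 498 × tan(9.25°) = 162.2 km.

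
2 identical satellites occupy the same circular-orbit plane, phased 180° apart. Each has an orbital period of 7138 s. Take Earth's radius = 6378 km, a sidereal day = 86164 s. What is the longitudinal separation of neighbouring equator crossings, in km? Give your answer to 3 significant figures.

1660 km

Single-satellite node shift = (7138.0/86164) × 360° = 29.82°.
With 2 satellites evenly phased, successive equator crossings are 29.82/2 = 14.912° apart.
That is 14.912 × 111.3 = 1660 km at the equator.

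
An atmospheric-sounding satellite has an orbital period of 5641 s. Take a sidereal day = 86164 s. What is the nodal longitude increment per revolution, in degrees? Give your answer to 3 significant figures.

During one orbit Earth rotates (5641.0 / 86164) × 360° = 23.57°.

23.6°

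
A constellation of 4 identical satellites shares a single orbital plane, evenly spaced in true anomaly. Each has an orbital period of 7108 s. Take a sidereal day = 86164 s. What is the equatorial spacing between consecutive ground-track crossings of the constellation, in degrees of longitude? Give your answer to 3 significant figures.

7.42°

Single-satellite node shift = (7108.0/86164) × 360° = 29.70°.
With 4 satellites evenly phased, successive equator crossings are 29.70/4 = 7.424° apart.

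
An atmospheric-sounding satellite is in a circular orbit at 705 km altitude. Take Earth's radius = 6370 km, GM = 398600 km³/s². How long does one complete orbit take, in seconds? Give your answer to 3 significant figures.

Semi-major axis a = 6370 + 705 = 7075 km. Period T = 2π√(a³/μ) = 2π√(7075³/398600) = 5922.4 s = 98.71 min.

5920 seconds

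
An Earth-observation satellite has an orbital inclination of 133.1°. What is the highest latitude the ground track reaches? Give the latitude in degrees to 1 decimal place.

Retrograde orbit: the ground track reaches ±(180° − i) = ±(180 − 133.1) = ±46.9°.

46.9°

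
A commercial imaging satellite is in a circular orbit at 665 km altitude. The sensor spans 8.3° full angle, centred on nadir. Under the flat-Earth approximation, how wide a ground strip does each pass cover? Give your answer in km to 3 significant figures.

96.5 km

Half-angle = 8.3°/2 = 4.15°.
Swath width ≈ 2h·tan(θ/2) = 2 × 665 × tan(4.15°) = 96.5 km.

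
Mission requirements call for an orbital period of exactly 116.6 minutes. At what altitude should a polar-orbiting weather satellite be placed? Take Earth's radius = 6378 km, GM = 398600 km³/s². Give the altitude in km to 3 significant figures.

T = 116.6 min = 6996.0 s.
From T = 2π√(a³/μ): a = (μ T²/4π²)^(1/3) = (398600 × 6996.0² / 4π²)^(1/3) = 7906 km.
Altitude h = a − R = 7906 − 6378 = 1528 km.

1530 km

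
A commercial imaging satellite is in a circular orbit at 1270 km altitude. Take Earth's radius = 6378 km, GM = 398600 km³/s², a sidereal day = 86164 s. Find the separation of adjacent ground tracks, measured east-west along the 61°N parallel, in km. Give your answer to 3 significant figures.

Semi-major axis a = 6378 + 1270 = 7648 km. Period T = 2π√(a³/μ) = 2π√(7648³/398600) = 6656.3 s = 110.94 min.
Node shift per orbit = (6656.3/86164) × 360° = 27.81°.
Equatorial spacing = 27.81 × 111.3 km/° = 3096 km.
At 61° latitude, spacing = 3096 × cos(61°) = 1501 km.

1500 km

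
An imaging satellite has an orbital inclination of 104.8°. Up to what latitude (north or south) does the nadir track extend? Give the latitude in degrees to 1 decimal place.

75.2°

Retrograde orbit: the ground track reaches ±(180° − i) = ±(180 − 104.8) = ±75.2°.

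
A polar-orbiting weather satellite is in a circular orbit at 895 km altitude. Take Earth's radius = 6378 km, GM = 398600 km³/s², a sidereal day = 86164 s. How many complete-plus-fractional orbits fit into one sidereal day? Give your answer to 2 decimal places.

13.96

Semi-major axis a = 6378 + 895 = 7273 km. Period T = 2π√(a³/μ) = 2π√(7273³/398600) = 6172.8 s = 102.88 min.
Orbits per sidereal day = 86164 / 6172.8 = 13.959.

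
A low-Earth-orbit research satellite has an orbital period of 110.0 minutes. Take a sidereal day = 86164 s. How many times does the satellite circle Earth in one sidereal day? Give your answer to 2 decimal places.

T = 110.0 min = 6600.0 s.
Orbits per sidereal day = 86164 / 6600.0 = 13.055.

13.06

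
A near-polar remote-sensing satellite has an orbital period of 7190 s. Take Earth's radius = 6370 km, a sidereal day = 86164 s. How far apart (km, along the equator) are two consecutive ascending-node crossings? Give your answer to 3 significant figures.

During one orbit Earth rotates (7190.0 / 86164) × 360° = 30.04°.
At the equator that is 30.04° × (2π·6370/360) km/° = 30.04 × 111.2 = 3340 km.

3340 km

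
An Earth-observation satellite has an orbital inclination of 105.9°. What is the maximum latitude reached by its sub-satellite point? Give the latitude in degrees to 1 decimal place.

Retrograde orbit: the ground track reaches ±(180° − i) = ±(180 − 105.9) = ±74.1°.

74.1°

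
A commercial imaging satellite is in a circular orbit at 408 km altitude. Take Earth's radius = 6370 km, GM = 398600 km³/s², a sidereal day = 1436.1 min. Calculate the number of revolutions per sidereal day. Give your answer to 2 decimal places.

Semi-major axis a = 6370 + 408 = 6778 km. Period T = 2π√(a³/μ) = 2π√(6778³/398600) = 5553.5 s = 92.56 min.
Orbits per sidereal day = 86166 / 5553.5 = 15.516.

15.52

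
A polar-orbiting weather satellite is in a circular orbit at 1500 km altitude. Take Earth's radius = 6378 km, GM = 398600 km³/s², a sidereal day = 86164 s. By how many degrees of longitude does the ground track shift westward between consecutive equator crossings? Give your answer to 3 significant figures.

29.1°

Semi-major axis a = 6378 + 1500 = 7878 km. Period T = 2π√(a³/μ) = 2π√(7878³/398600) = 6958.8 s = 115.98 min.
During one orbit Earth rotates (6958.8 / 86164) × 360° = 29.07°.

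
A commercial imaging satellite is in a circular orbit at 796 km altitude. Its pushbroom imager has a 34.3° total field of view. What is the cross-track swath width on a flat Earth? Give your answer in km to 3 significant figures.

Half-angle = 34.3°/2 = 17.15°.
Swath width ≈ 2h·tan(θ/2) = 2 × 796 × tan(17.15°) = 491.3 km.

491 km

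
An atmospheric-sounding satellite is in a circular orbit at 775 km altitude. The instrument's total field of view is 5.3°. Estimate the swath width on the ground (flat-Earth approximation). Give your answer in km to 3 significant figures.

71.7 km

Half-angle = 5.3°/2 = 2.65°.
Swath width ≈ 2h·tan(θ/2) = 2 × 775 × tan(2.65°) = 71.7 km.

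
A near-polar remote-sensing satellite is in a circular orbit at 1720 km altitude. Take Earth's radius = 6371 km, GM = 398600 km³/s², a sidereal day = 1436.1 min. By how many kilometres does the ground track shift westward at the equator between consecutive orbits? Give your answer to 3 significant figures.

Semi-major axis a = 6371 + 1720 = 8091 km. Period T = 2π√(a³/μ) = 2π√(8091³/398600) = 7242.9 s = 120.72 min.
During one orbit Earth rotates (7242.9 / 86166) × 360° = 30.26°.
At the equator that is 30.26° × (2π·6371/360) km/° = 30.26 × 111.2 = 3365 km.

3360 km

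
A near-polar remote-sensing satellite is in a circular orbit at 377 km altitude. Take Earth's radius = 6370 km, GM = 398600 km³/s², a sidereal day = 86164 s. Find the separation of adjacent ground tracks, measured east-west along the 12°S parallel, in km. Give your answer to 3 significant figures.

Semi-major axis a = 6370 + 377 = 6747 km. Period T = 2π√(a³/μ) = 2π√(6747³/398600) = 5515.4 s = 91.92 min.
Node shift per orbit = (5515.4/86164) × 360° = 23.04°.
Equatorial spacing = 23.04 × 111.2 km/° = 2562 km.
At 12° latitude, spacing = 2562 × cos(12°) = 2506 km.

2510 km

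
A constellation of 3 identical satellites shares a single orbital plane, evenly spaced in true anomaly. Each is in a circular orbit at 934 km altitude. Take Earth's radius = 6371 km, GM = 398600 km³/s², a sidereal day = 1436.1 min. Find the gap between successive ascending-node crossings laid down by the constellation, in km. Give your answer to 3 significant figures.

Semi-major axis a = 6371 + 934 = 7305 km. Period T = 2π√(a³/μ) = 2π√(7305³/398600) = 6213.6 s = 103.56 min.
Single-satellite node shift = (6213.6/86166) × 360° = 25.96°.
With 3 satellites evenly phased, successive equator crossings are 25.96/3 = 8.653° apart.
That is 8.653 × 111.2 = 962 km at the equator.

962 km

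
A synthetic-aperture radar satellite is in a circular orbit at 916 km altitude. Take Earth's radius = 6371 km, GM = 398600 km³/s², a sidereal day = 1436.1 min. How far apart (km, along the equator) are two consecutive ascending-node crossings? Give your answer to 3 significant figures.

Semi-major axis a = 6371 + 916 = 7287 km. Period T = 2π√(a³/μ) = 2π√(7287³/398600) = 6190.6 s = 103.18 min.
During one orbit Earth rotates (6190.6 / 86166) × 360° = 25.86°.
At the equator that is 25.86° × (2π·6371/360) km/° = 25.86 × 111.2 = 2876 km.

2880 km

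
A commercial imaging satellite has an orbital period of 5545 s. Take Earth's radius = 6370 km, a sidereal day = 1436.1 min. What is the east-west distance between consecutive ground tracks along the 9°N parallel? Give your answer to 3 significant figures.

2540 km

Node shift per orbit = (5545.0/86166) × 360° = 23.17°.
Equatorial spacing = 23.17 × 111.2 km/° = 2576 km.
At 9° latitude, spacing = 2576 × cos(9°) = 2544 km.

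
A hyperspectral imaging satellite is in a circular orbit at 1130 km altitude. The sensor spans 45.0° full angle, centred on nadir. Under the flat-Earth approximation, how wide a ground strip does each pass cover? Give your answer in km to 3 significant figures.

936 km

Half-angle = 45.0°/2 = 22.5°.
Swath width ≈ 2h·tan(θ/2) = 2 × 1130 × tan(22.5°) = 936.1 km.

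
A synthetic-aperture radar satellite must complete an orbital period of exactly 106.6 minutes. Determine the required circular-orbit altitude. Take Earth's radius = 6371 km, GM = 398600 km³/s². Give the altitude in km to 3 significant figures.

T = 106.6 min = 6396.0 s.
From T = 2π√(a³/μ): a = (μ T²/4π²)^(1/3) = (398600 × 6396.0² / 4π²)^(1/3) = 7447 km.
Altitude h = a − R = 7447 − 6371 = 1076 km.

1080 km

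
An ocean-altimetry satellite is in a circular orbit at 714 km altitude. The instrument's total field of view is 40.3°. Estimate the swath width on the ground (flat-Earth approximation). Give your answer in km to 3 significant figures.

524 km

Half-angle = 40.3°/2 = 20.15°.
Swath width ≈ 2h·tan(θ/2) = 2 × 714 × tan(20.15°) = 524.0 km.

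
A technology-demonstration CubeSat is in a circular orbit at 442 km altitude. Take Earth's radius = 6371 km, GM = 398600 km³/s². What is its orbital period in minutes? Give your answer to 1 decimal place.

Semi-major axis a = 6371 + 442 = 6813 km. Period T = 2π√(a³/μ) = 2π√(6813³/398600) = 5596.5 s = 93.28 min.

93.3 min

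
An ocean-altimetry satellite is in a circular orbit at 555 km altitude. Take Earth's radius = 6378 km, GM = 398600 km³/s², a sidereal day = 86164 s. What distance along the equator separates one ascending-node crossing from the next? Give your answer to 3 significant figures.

2670 km

Semi-major axis a = 6378 + 555 = 6933 km. Period T = 2π√(a³/μ) = 2π√(6933³/398600) = 5745.0 s = 95.75 min.
During one orbit Earth rotates (5745.0 / 86164) × 360° = 24.00°.
At the equator that is 24.00° × (2π·6378/360) km/° = 24.00 × 111.3 = 2672 km.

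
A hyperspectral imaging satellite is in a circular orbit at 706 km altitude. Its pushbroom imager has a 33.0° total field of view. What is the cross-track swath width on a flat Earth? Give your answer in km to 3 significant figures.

Half-angle = 33.0°/2 = 16.5°.
Swath width ≈ 2h·tan(θ/2) = 2 × 706 × tan(16.5°) = 418.3 km.

418 km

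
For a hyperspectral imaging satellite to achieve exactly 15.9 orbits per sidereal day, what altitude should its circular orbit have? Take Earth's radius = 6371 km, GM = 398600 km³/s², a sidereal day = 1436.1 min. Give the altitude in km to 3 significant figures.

297 km

Required period T = 86166 / 15.9 = 5419.2 s.
From T = 2π√(a³/μ): a = (μ T²/4π²)^(1/3) = (398600 × 5419.2² / 4π²)^(1/3) = 6668 km.
Altitude h = a − R = 6668 − 6371 = 297 km.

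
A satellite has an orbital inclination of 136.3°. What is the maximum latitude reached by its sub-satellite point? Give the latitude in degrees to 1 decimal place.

43.7°

Retrograde orbit: the ground track reaches ±(180° − i) = ±(180 − 136.3) = ±43.7°.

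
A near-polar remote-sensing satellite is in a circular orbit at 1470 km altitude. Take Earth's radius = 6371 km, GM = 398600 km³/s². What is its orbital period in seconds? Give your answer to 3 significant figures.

Semi-major axis a = 6371 + 1470 = 7841 km. Period T = 2π√(a³/μ) = 2π√(7841³/398600) = 6909.8 s = 115.16 min.

6910 seconds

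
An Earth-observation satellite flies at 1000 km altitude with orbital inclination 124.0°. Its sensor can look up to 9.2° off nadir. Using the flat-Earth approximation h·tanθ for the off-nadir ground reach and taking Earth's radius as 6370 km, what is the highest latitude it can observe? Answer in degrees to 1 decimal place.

57.5°

Retrograde orbit: the ground track reaches ±(180° − i) = ±(180 − 124.0) = ±56.0°.
Sensor half-swath on the ground ≈ 1000·tan(9.2°) = 162 km = 1.46° of latitude.
Maximum observable latitude ≈ 56.0 + 1.46 = 57.5°.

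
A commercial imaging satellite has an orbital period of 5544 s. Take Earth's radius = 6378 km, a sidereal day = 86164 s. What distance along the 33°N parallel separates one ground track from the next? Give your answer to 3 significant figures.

Node shift per orbit = (5544.0/86164) × 360° = 23.16°.
Equatorial spacing = 23.16 × 111.3 km/° = 2578 km.
At 33° latitude, spacing = 2578 × cos(33°) = 2162 km.

2160 km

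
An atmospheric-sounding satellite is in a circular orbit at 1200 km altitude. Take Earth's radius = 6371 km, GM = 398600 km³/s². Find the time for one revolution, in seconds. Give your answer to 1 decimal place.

Semi-major axis a = 6371 + 1200 = 7571 km. Period T = 2π√(a³/μ) = 2π√(7571³/398600) = 6556.0 s = 109.27 min.

6556.0 seconds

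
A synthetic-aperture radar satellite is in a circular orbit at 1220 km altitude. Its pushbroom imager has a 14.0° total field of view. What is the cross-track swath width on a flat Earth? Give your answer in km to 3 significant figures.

300 km

Half-angle = 14.0°/2 = 7°.
Swath width ≈ 2h·tan(θ/2) = 2 × 1220 × tan(7°) = 299.6 km.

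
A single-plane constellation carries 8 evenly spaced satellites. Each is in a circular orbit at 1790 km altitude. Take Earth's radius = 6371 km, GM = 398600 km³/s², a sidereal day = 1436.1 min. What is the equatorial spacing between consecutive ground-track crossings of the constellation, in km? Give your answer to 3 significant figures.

426 km

Semi-major axis a = 6371 + 1790 = 8161 km. Period T = 2π√(a³/μ) = 2π√(8161³/398600) = 7337.1 s = 122.29 min.
Single-satellite node shift = (7337.1/86166) × 360° = 30.65°.
With 8 satellites evenly phased, successive equator crossings are 30.65/8 = 3.832° apart.
That is 3.832 × 111.2 = 426 km at the equator.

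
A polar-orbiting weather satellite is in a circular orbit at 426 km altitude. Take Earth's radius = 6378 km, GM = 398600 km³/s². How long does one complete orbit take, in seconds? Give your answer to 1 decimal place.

Semi-major axis a = 6378 + 426 = 6804 km. Period T = 2π√(a³/μ) = 2π√(6804³/398600) = 5585.4 s = 93.09 min.

5585.4 seconds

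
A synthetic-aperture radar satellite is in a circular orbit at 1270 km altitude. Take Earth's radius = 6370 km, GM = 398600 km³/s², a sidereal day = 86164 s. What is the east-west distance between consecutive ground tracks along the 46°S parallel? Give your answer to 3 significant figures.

Semi-major axis a = 6370 + 1270 = 7640 km. Period T = 2π√(a³/μ) = 2π√(7640³/398600) = 6645.9 s = 110.76 min.
Node shift per orbit = (6645.9/86164) × 360° = 27.77°.
Equatorial spacing = 27.77 × 111.2 km/° = 3087 km.
At 46° latitude, spacing = 3087 × cos(46°) = 2144 km.

2140 km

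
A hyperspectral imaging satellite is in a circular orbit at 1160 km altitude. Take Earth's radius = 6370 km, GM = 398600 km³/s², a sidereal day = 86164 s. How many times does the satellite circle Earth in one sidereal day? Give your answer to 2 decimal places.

13.25

Semi-major axis a = 6370 + 1160 = 7530 km. Period T = 2π√(a³/μ) = 2π√(7530³/398600) = 6502.8 s = 108.38 min.
Orbits per sidereal day = 86164 / 6502.8 = 13.250.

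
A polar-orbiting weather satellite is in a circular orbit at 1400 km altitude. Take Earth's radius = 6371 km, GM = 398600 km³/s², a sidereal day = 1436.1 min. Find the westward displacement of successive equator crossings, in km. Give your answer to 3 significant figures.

Semi-major axis a = 6371 + 1400 = 7771 km. Period T = 2π√(a³/μ) = 2π√(7771³/398600) = 6817.5 s = 113.63 min.
During one orbit Earth rotates (6817.5 / 86166) × 360° = 28.48°.
At the equator that is 28.48° × (2π·6371/360) km/° = 28.48 × 111.2 = 3167 km.

3170 km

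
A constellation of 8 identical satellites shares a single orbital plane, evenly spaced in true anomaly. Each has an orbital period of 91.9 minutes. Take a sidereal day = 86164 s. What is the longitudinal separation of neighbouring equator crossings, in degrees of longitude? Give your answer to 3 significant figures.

T = 91.9 min = 5514.0 s.
Single-satellite node shift = (5514.0/86164) × 360° = 23.04°.
With 8 satellites evenly phased, successive equator crossings are 23.04/8 = 2.880° apart.

2.88°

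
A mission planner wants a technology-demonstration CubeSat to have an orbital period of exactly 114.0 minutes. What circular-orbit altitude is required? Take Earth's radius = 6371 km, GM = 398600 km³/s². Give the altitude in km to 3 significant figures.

1420 km

T = 114.0 min = 6840.0 s.
From T = 2π√(a³/μ): a = (μ T²/4π²)^(1/3) = (398600 × 6840.0² / 4π²)^(1/3) = 7788 km.
Altitude h = a − R = 7788 − 6371 = 1417 km.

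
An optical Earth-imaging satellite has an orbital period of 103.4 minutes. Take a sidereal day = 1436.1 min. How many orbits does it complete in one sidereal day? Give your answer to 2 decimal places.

T = 103.4 min = 6204.0 s.
Orbits per sidereal day = 86166 / 6204.0 = 13.889.

13.89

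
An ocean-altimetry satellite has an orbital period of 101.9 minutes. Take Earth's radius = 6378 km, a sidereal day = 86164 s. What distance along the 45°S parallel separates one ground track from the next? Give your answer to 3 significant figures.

T = 101.9 min = 6114.0 s.
Node shift per orbit = (6114.0/86164) × 360° = 25.54°.
Equatorial spacing = 25.54 × 111.3 km/° = 2844 km.
At 45° latitude, spacing = 2844 × cos(45°) = 2011 km.

2010 km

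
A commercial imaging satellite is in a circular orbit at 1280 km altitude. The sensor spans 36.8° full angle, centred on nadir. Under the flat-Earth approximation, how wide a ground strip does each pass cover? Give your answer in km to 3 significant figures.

Half-angle = 36.8°/2 = 18.4°.
Swath width ≈ 2h·tan(θ/2) = 2 × 1280 × tan(18.4°) = 851.6 km.

852 km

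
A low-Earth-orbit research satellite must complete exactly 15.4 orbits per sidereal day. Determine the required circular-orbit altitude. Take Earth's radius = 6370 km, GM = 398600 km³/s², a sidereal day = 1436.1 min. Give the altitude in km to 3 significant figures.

442 km

Required period T = 86166 / 15.4 = 5595.2 s.
From T = 2π√(a³/μ): a = (μ T²/4π²)^(1/3) = (398600 × 5595.2² / 4π²)^(1/3) = 6812 km.
Altitude h = a − R = 6812 − 6370 = 442 km.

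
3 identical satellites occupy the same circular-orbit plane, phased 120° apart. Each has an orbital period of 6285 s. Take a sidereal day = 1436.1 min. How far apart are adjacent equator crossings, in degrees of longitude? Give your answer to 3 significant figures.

Single-satellite node shift = (6285.0/86166) × 360° = 26.26°.
With 3 satellites evenly phased, successive equator crossings are 26.26/3 = 8.753° apart.

8.75°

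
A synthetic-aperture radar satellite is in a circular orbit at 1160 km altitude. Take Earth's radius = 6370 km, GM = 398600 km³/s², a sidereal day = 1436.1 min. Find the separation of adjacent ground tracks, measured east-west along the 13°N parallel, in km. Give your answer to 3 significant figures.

2940 km

Semi-major axis a = 6370 + 1160 = 7530 km. Period T = 2π√(a³/μ) = 2π√(7530³/398600) = 6502.8 s = 108.38 min.
Node shift per orbit = (6502.8/86166) × 360° = 27.17°.
Equatorial spacing = 27.17 × 111.2 km/° = 3021 km.
At 13° latitude, spacing = 3021 × cos(13°) = 2943 km.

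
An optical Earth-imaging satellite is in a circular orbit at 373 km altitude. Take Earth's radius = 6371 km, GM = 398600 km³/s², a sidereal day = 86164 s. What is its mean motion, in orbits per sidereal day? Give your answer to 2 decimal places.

15.63

Semi-major axis a = 6371 + 373 = 6744 km. Period T = 2π√(a³/μ) = 2π√(6744³/398600) = 5511.7 s = 91.86 min.
Orbits per sidereal day = 86164 / 5511.7 = 15.633.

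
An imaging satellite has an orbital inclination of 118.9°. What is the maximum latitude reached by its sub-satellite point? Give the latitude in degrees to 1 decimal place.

61.1°

Retrograde orbit: the ground track reaches ±(180° − i) = ±(180 − 118.9) = ±61.1°.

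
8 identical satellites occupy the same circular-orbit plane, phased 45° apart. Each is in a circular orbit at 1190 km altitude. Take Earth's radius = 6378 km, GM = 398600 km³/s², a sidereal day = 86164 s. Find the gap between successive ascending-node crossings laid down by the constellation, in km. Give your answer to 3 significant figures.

Semi-major axis a = 6378 + 1190 = 7568 km. Period T = 2π√(a³/μ) = 2π√(7568³/398600) = 6552.1 s = 109.20 min.
Single-satellite node shift = (6552.1/86164) × 360° = 27.38°.
With 8 satellites evenly phased, successive equator crossings are 27.38/8 = 3.422° apart.
That is 3.422 × 111.3 = 381 km at the equator.

381 km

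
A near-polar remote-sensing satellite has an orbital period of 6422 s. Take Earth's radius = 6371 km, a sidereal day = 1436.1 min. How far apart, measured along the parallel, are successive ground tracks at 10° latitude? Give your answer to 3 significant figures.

Node shift per orbit = (6422.0/86166) × 360° = 26.83°.
Equatorial spacing = 26.83 × 111.2 km/° = 2983 km.
At 10° latitude, spacing = 2983 × cos(10°) = 2938 km.

2940 km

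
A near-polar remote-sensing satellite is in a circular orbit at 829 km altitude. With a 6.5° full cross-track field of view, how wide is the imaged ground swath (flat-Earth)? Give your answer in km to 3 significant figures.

Half-angle = 6.5°/2 = 3.25°.
Swath width ≈ 2h·tan(θ/2) = 2 × 829 × tan(3.25°) = 94.1 km.

94.1 km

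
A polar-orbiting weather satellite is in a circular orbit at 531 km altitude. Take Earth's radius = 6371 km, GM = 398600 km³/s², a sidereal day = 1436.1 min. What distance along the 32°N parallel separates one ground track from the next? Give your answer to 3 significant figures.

Semi-major axis a = 6371 + 531 = 6902 km. Period T = 2π√(a³/μ) = 2π√(6902³/398600) = 5706.6 s = 95.11 min.
Node shift per orbit = (5706.6/86166) × 360° = 23.84°.
Equatorial spacing = 23.84 × 111.2 km/° = 2651 km.
At 32° latitude, spacing = 2651 × cos(32°) = 2248 km.

2250 km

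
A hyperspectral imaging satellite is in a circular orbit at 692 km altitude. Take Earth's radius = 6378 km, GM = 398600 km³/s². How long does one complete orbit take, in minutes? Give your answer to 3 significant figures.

98.6 min

Semi-major axis a = 6378 + 692 = 7070 km. Period T = 2π√(a³/μ) = 2π√(7070³/398600) = 5916.2 s = 98.60 min.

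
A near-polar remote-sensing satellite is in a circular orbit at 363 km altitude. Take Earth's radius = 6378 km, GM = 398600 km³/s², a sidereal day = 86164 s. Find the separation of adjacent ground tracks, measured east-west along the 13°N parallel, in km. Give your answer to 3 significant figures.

Semi-major axis a = 6378 + 363 = 6741 km. Period T = 2π√(a³/μ) = 2π√(6741³/398600) = 5508.0 s = 91.80 min.
Node shift per orbit = (5508.0/86164) × 360° = 23.01°.
Equatorial spacing = 23.01 × 111.3 km/° = 2562 km.
At 13° latitude, spacing = 2562 × cos(13°) = 2496 km.

2500 km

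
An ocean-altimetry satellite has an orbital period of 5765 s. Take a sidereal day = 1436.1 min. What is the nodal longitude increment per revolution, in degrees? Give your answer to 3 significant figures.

During one orbit Earth rotates (5765.0 / 86166) × 360° = 24.09°.

24.1°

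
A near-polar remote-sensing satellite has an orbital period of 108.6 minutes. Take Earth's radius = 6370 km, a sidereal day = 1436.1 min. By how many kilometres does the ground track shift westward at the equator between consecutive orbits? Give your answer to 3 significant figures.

T = 108.6 min = 6516.0 s.
During one orbit Earth rotates (6516.0 / 86166) × 360° = 27.22°.
At the equator that is 27.22° × (2π·6370/360) km/° = 27.22 × 111.2 = 3027 km.

3030 km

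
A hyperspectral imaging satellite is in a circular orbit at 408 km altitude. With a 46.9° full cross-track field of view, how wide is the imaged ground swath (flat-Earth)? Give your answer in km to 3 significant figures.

Half-angle = 46.9°/2 = 23.45°.
Swath width ≈ 2h·tan(θ/2) = 2 × 408 × tan(23.45°) = 354.0 km.

354 km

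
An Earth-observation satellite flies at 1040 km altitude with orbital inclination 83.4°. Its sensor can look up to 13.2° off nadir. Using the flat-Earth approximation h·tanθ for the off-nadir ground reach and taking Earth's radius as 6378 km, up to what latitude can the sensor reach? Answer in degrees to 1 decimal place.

85.6°

For a prograde orbit the ground track reaches latitude ±i = ±83.4°.
Sensor half-swath on the ground ≈ 1040·tan(13.2°) = 244 km = 2.19° of latitude.
Maximum observable latitude ≈ 83.4 + 2.19 = 85.6°.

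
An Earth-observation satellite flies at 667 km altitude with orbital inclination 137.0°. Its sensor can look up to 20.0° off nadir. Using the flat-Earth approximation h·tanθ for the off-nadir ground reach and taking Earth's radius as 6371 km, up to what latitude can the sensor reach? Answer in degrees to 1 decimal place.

45.2°

Retrograde orbit: the ground track reaches ±(180° − i) = ±(180 − 137.0) = ±43.0°.
Sensor half-swath on the ground ≈ 667·tan(20.0°) = 243 km = 2.18° of latitude.
Maximum observable latitude ≈ 43.0 + 2.18 = 45.2°.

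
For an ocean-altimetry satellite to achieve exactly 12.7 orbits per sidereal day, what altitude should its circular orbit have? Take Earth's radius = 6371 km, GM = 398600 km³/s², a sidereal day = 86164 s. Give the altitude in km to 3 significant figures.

Required period T = 86164 / 12.7 = 6784.6 s.
From T = 2π√(a³/μ): a = (μ T²/4π²)^(1/3) = (398600 × 6784.6² / 4π²)^(1/3) = 7746 km.
Altitude h = a − R = 7746 − 6371 = 1375 km.

1370 km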